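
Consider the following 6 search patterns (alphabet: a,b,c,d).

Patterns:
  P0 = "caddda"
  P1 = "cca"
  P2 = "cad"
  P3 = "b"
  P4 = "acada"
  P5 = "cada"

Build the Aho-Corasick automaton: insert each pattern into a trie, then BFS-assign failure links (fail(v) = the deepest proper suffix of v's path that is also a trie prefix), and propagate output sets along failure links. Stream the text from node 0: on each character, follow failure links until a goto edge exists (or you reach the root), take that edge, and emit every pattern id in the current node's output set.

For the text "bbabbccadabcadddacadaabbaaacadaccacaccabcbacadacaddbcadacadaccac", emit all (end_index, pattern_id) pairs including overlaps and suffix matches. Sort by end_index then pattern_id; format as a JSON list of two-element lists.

Build automaton:
Trie (insert patterns):
  0='ε' goto a→10 b→9 c→1
  1='c' goto a→2 c→7
  2='ca' goto d→3
  3='cad' goto a→15 d→4  [P2 ends]
  4='cadd' goto d→5
  5='caddd' goto a→6
  6='caddda' goto ·  [P0 ends]
  7='cc' goto a→8
  8='cca' goto ·  [P1 ends]
  9='b' goto ·  [P3 ends]
  10='a' goto c→11
  11='ac' goto a→12
  12='aca' goto d→13
  13='acad' goto a→14
  14='acada' goto ·  [P4 ends]
  15='cada' goto ·  [P5 ends]

Failure links (BFS by depth):
  fail(1) 'c': from fail(0)=0 chase 'c': 0 ⇒ 0;  out=∅∪out(0)=∅
  fail(9) 'b': from fail(0)=0 chase 'b': 0 ⇒ 0;  out={3}∪out(0)={3}
  fail(10) 'a': from fail(0)=0 chase 'a': 0 ⇒ 0;  out=∅∪out(0)=∅
  fail(2) 'ca': from fail(1)=0 chase 'a': 0 ⇒ 10;  out=∅∪out(10)=∅
  fail(7) 'cc': from fail(1)=0 chase 'c': 0 ⇒ 1;  out=∅∪out(1)=∅
  fail(11) 'ac': from fail(10)=0 chase 'c': 0 ⇒ 1;  out=∅∪out(1)=∅
  fail(3) 'cad': from fail(2)=10 chase 'd': 10→0 ⇒ 0;  out={2}∪out(0)={2}
  fail(8) 'cca': from fail(7)=1 chase 'a': 1 ⇒ 2;  out={1}∪out(2)={1}
  fail(12) 'aca': from fail(11)=1 chase 'a': 1 ⇒ 2;  out=∅∪out(2)=∅
  fail(4) 'cadd': from fail(3)=0 chase 'd': 0 ⇒ 0;  out=∅∪out(0)=∅
  fail(13) 'acad': from fail(12)=2 chase 'd': 2 ⇒ 3;  out=∅∪out(3)={2}
  fail(15) 'cada': from fail(3)=0 chase 'a': 0 ⇒ 10;  out={5}∪out(10)={5}
  fail(5) 'caddd': from fail(4)=0 chase 'd': 0 ⇒ 0;  out=∅∪out(0)=∅
  fail(14) 'acada': from fail(13)=3 chase 'a': 3 ⇒ 15;  out={4}∪out(15)={4,5}
  fail(6) 'caddda': from fail(5)=0 chase 'a': 0 ⇒ 10;  out={0}∪out(10)={0}

Run:
pos 0 'b': at 9  → match P3@[0:0]
pos 1 'b': at 9 (via fail)  → match P3@[1:1]
pos 2 'a': at 10 (via fail)
pos 3 'b': at 9 (via fail)  → match P3@[3:3]
pos 4 'b': at 9 (via fail)  → match P3@[4:4]
pos 5 'c': at 1 (via fail)
pos 6 'c': at 7
pos 7 'a': at 8  → match P1@[5:7]
pos 8 'd': at 3 (via fail)  → match P2@[6:8]
pos 9 'a': at 15  → match P5@[6:9]
pos 10 'b': at 9 (via fail)  → match P3@[10:10]
pos 11 'c': at 1 (via fail)
pos 12 'a': at 2
pos 13 'd': at 3  → match P2@[11:13]
pos 14 'd': at 4
pos 15 'd': at 5
pos 16 'a': at 6  → match P0@[11:16]
pos 17 'c': at 11 (via fail)
pos 18 'a': at 12
pos 19 'd': at 13  → match P2@[17:19]
pos 20 'a': at 14  → match P4@[16:20],P5@[17:20]
pos 21 'a': at 10 (via fail)
pos 22 'b': at 9 (via fail)  → match P3@[22:22]
pos 23 'b': at 9 (via fail)  → match P3@[23:23]
pos 24 'a': at 10 (via fail)
pos 25 'a': at 10 (via fail)
pos 26 'a': at 10 (via fail)
pos 27 'c': at 11
pos 28 'a': at 12
pos 29 'd': at 13  → match P2@[27:29]
pos 30 'a': at 14  → match P4@[26:30],P5@[27:30]
pos 31 'c': at 11 (via fail)
pos 32 'c': at 7 (via fail)
pos 33 'a': at 8  → match P1@[31:33]
pos 34 'c': at 11 (via fail)
pos 35 'a': at 12
pos 36 'c': at 11 (via fail)
pos 37 'c': at 7 (via fail)
pos 38 'a': at 8  → match P1@[36:38]
pos 39 'b': at 9 (via fail)  → match P3@[39:39]
pos 40 'c': at 1 (via fail)
pos 41 'b': at 9 (via fail)  → match P3@[41:41]
pos 42 'a': at 10 (via fail)
pos 43 'c': at 11
pos 44 'a': at 12
pos 45 'd': at 13  → match P2@[43:45]
pos 46 'a': at 14  → match P4@[42:46],P5@[43:46]
pos 47 'c': at 11 (via fail)
pos 48 'a': at 12
pos 49 'd': at 13  → match P2@[47:49]
pos 50 'd': at 4 (via fail)
pos 51 'b': at 9 (via fail)  → match P3@[51:51]
pos 52 'c': at 1 (via fail)
pos 53 'a': at 2
pos 54 'd': at 3  → match P2@[52:54]
pos 55 'a': at 15  → match P5@[52:55]
pos 56 'c': at 11 (via fail)
pos 57 'a': at 12
pos 58 'd': at 13  → match P2@[56:58]
pos 59 'a': at 14  → match P4@[55:59],P5@[56:59]
pos 60 'c': at 11 (via fail)
pos 61 'c': at 7 (via fail)
pos 62 'a': at 8  → match P1@[60:62]
pos 63 'c': at 11 (via fail)

Matches: [[0,3],[1,3],[3,3],[4,3],[7,1],[8,2],[9,5],[10,3],[13,2],[16,0],[19,2],[20,4],[20,5],[22,3],[23,3],[29,2],[30,4],[30,5],[33,1],[38,1],[39,3],[41,3],[45,2],[46,4],[46,5],[49,2],[51,3],[54,2],[55,5],[58,2],[59,4],[59,5],[62,1]]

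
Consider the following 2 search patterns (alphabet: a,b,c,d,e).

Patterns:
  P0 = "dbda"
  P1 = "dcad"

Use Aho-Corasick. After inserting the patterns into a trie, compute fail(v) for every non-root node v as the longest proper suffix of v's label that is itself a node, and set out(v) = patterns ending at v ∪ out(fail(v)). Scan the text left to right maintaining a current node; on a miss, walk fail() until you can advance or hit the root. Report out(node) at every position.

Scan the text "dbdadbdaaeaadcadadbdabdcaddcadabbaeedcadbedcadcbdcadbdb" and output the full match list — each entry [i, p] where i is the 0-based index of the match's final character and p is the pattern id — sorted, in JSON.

Construct AC machine:
Trie (insert patterns):
  n0 'ε': d→1
  n1 'd': b→2 c→5
  n2 'db': d→3
  n3 'dbd': a→4
  n4 'dbda': ·  [P0 ends]
  n5 'dc': a→6
  n6 'dca': d→7
  n7 'dcad': ·  [P1 ends]

BFS fail/out derivation:
  n1('d'): parent n0 fail=0; on 'd' 0 → fail=0;  out ∅∪∅=∅
  n2('db'): parent n1 fail=0; on 'b' 0 → fail=0;  out ∅∪∅=∅
  n5('dc'): parent n1 fail=0; on 'c' 0 → fail=0;  out ∅∪∅=∅
  n3('dbd'): parent n2 fail=0; on 'd' 0 → fail=1;  out ∅∪∅=∅
  n6('dca'): parent n5 fail=0; on 'a' 0 → fail=0;  out ∅∪∅=∅
  n4('dbda'): parent n3 fail=1; on 'a' 1→0 → fail=0;  out {0}∪∅={0}
  n7('dcad'): parent n6 fail=0; on 'd' 0 → fail=1;  out {1}∪∅={1}

Scan:
[0] read 'd'  n0⇒n1
[1] read 'b'  n1⇒n2
[2] read 'd'  n2⇒n3
[3] read 'a'  n3⇒n4  ** P0@[0:3]
[4] read 'd'  n4⇒n1 (fail-walked)
[5] read 'b'  n1⇒n2
[6] read 'd'  n2⇒n3
[7] read 'a'  n3⇒n4  ** P0@[4:7]
[8] read 'a'  n4⇒n0 (fail-walked)
[9] read 'e'  n0⇒n0
[10] read 'a'  n0⇒n0
[11] read 'a'  n0⇒n0
[12] read 'd'  n0⇒n1
[13] read 'c'  n1⇒n5
[14] read 'a'  n5⇒n6
[15] read 'd'  n6⇒n7  ** P1@[12:15]
[16] read 'a'  n7⇒n0 (fail-walked)
[17] read 'd'  n0⇒n1
[18] read 'b'  n1⇒n2
[19] read 'd'  n2⇒n3
[20] read 'a'  n3⇒n4  ** P0@[17:20]
[21] read 'b'  n4⇒n0 (fail-walked)
[22] read 'd'  n0⇒n1
[23] read 'c'  n1⇒n5
[24] read 'a'  n5⇒n6
[25] read 'd'  n6⇒n7  ** P1@[22:25]
[26] read 'd'  n7⇒n1 (fail-walked)
[27] read 'c'  n1⇒n5
[28] read 'a'  n5⇒n6
[29] read 'd'  n6⇒n7  ** P1@[26:29]
[30] read 'a'  n7⇒n0 (fail-walked)
[31] read 'b'  n0⇒n0
[32] read 'b'  n0⇒n0
[33] read 'a'  n0⇒n0
[34] read 'e'  n0⇒n0
[35] read 'e'  n0⇒n0
[36] read 'd'  n0⇒n1
[37] read 'c'  n1⇒n5
[38] read 'a'  n5⇒n6
[39] read 'd'  n6⇒n7  ** P1@[36:39]
[40] read 'b'  n7⇒n2 (fail-walked)
[41] read 'e'  n2⇒n0 (fail-walked)
[42] read 'd'  n0⇒n1
[43] read 'c'  n1⇒n5
[44] read 'a'  n5⇒n6
[45] read 'd'  n6⇒n7  ** P1@[42:45]
[46] read 'c'  n7⇒n5 (fail-walked)
[47] read 'b'  n5⇒n0 (fail-walked)
[48] read 'd'  n0⇒n1
[49] read 'c'  n1⇒n5
[50] read 'a'  n5⇒n6
[51] read 'd'  n6⇒n7  ** P1@[48:51]
[52] read 'b'  n7⇒n2 (fail-walked)
[53] read 'd'  n2⇒n3
[54] read 'b'  n3⇒n2 (fail-walked)

Result: [[3,0],[7,0],[15,1],[20,0],[25,1],[29,1],[39,1],[45,1],[51,1]]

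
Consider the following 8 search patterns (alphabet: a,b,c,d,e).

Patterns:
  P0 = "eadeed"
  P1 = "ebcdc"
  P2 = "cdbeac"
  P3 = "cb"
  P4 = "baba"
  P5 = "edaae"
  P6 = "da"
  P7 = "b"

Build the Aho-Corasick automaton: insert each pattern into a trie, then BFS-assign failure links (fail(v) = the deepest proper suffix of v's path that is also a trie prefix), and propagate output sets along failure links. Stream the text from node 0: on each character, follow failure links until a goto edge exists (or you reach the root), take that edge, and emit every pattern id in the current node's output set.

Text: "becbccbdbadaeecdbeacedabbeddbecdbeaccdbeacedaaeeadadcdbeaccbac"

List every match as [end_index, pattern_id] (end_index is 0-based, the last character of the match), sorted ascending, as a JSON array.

Construct AC machine:
Trie nodes:
  n0 'ε': b→18 c→11 d→26 e→1
  n1 'e': a→2 b→7 d→22
  n2 'ea': d→3
  n3 'ead': e→4
  n4 'eade': e→5
  n5 'eadee': d→6
  n6 'eadeed': ·  ←P0
  n7 'eb': c→8
  n8 'ebc': d→9
  n9 'ebcd': c→10
  n10 'ebcdc': ·  ←P1
  n11 'c': b→17 d→12
  n12 'cd': b→13
  n13 'cdb': e→14
  n14 'cdbe': a→15
  n15 'cdbea': c→16
  n16 'cdbeac': ·  ←P2
  n17 'cb': ·  ←P3
  n18 'b': a→19  ←P7
  n19 'ba': b→20
  n20 'bab': a→21
  n21 'baba': ·  ←P4
  n22 'ed': a→23
  n23 'eda': a→24
  n24 'edaa': e→25
  n25 'edaae': ·  ←P5
  n26 'd': a→27
  n27 'da': ·  ←P6

Failure links (BFS by depth):
  n1('e'): parent n0 fail=0; on 'e' 0 → fail=0;  out ∅∪∅=∅
  n11('c'): parent n0 fail=0; on 'c' 0 → fail=0;  out ∅∪∅=∅
  n18('b'): parent n0 fail=0; on 'b' 0 → fail=0;  out {7}∪∅={7}
  n26('d'): parent n0 fail=0; on 'd' 0 → fail=0;  out ∅∪∅=∅
  n2('ea'): parent n1 fail=0; on 'a' 0 → fail=0;  out ∅∪∅=∅
  n7('eb'): parent n1 fail=0; on 'b' 0 → fail=18;  out ∅∪{7}={7}
  n12('cd'): parent n11 fail=0; on 'd' 0 → fail=26;  out ∅∪∅=∅
  n17('cb'): parent n11 fail=0; on 'b' 0 → fail=18;  out {3}∪{7}={3,7}
  n19('ba'): parent n18 fail=0; on 'a' 0 → fail=0;  out ∅∪∅=∅
  n22('ed'): parent n1 fail=0; on 'd' 0 → fail=26;  out ∅∪∅=∅
  n27('da'): parent n26 fail=0; on 'a' 0 → fail=0;  out {6}∪∅={6}
  n3('ead'): parent n2 fail=0; on 'd' 0 → fail=26;  out ∅∪∅=∅
  n8('ebc'): parent n7 fail=18; on 'c' 18→0 → fail=11;  out ∅∪∅=∅
  n13('cdb'): parent n12 fail=26; on 'b' 26→0 → fail=18;  out ∅∪{7}={7}
  n20('bab'): parent n19 fail=0; on 'b' 0 → fail=18;  out ∅∪{7}={7}
  n23('eda'): parent n22 fail=26; on 'a' 26 → fail=27;  out ∅∪{6}={6}
  n4('eade'): parent n3 fail=26; on 'e' 26→0 → fail=1;  out ∅∪∅=∅
  n9('ebcd'): parent n8 fail=11; on 'd' 11 → fail=12;  out ∅∪∅=∅
  n14('cdbe'): parent n13 fail=18; on 'e' 18→0 → fail=1;  out ∅∪∅=∅
  n21('baba'): parent n20 fail=18; on 'a' 18 → fail=19;  out {4}∪∅={4}
  n24('edaa'): parent n23 fail=27; on 'a' 27→0 → fail=0;  out ∅∪∅=∅
  n5('eadee'): parent n4 fail=1; on 'e' 1→0 → fail=1;  out ∅∪∅=∅
  n10('ebcdc'): parent n9 fail=12; on 'c' 12→26→0 → fail=11;  out {1}∪∅={1}
  n15('cdbea'): parent n14 fail=1; on 'a' 1 → fail=2;  out ∅∪∅=∅
  n25('edaae'): parent n24 fail=0; on 'e' 0 → fail=1;  out {5}∪∅={5}
  n6('eadeed'): parent n5 fail=1; on 'd' 1 → fail=22;  out {0}∪∅={0}
  n16('cdbeac'): parent n15 fail=2; on 'c' 2→0 → fail=11;  out {2}∪∅={2}

Text stream:
[0] read 'b'  n0⇒n18  emit P7@[0:0]
[1] read 'e'  n18⇒n1 (fail-walked)
[2] read 'c'  n1⇒n11 (fail-walked)
[3] read 'b'  n11⇒n17  emit P3@[2:3],P7@[3:3]
[4] read 'c'  n17⇒n11 (fail-walked)
[5] read 'c'  n11⇒n11 (fail-walked)
[6] read 'b'  n11⇒n17  emit P3@[5:6],P7@[6:6]
[7] read 'd'  n17⇒n26 (fail-walked)
[8] read 'b'  n26⇒n18 (fail-walked)  emit P7@[8:8]
[9] read 'a'  n18⇒n19
[10] read 'd'  n19⇒n26 (fail-walked)
[11] read 'a'  n26⇒n27  emit P6@[10:11]
[12] read 'e'  n27⇒n1 (fail-walked)
[13] read 'e'  n1⇒n1 (fail-walked)
[14] read 'c'  n1⇒n11 (fail-walked)
[15] read 'd'  n11⇒n12
[16] read 'b'  n12⇒n13  emit P7@[16:16]
[17] read 'e'  n13⇒n14
[18] read 'a'  n14⇒n15
[19] read 'c'  n15⇒n16  emit P2@[14:19]
[20] read 'e'  n16⇒n1 (fail-walked)
[21] read 'd'  n1⇒n22
[22] read 'a'  n22⇒n23  emit P6@[21:22]
[23] read 'b'  n23⇒n18 (fail-walked)  emit P7@[23:23]
[24] read 'b'  n18⇒n18 (fail-walked)  emit P7@[24:24]
[25] read 'e'  n18⇒n1 (fail-walked)
[26] read 'd'  n1⇒n22
[27] read 'd'  n22⇒n26 (fail-walked)
[28] read 'b'  n26⇒n18 (fail-walked)  emit P7@[28:28]
[29] read 'e'  n18⇒n1 (fail-walked)
[30] read 'c'  n1⇒n11 (fail-walked)
[31] read 'd'  n11⇒n12
[32] read 'b'  n12⇒n13  emit P7@[32:32]
[33] read 'e'  n13⇒n14
[34] read 'a'  n14⇒n15
[35] read 'c'  n15⇒n16  emit P2@[30:35]
[36] read 'c'  n16⇒n11 (fail-walked)
[37] read 'd'  n11⇒n12
[38] read 'b'  n12⇒n13  emit P7@[38:38]
[39] read 'e'  n13⇒n14
[40] read 'a'  n14⇒n15
[41] read 'c'  n15⇒n16  emit P2@[36:41]
[42] read 'e'  n16⇒n1 (fail-walked)
[43] read 'd'  n1⇒n22
[44] read 'a'  n22⇒n23  emit P6@[43:44]
[45] read 'a'  n23⇒n24
[46] read 'e'  n24⇒n25  emit P5@[42:46]
[47] read 'e'  n25⇒n1 (fail-walked)
[48] read 'a'  n1⇒n2
[49] read 'd'  n2⇒n3
[50] read 'a'  n3⇒n27 (fail-walked)  emit P6@[49:50]
[51] read 'd'  n27⇒n26 (fail-walked)
[52] read 'c'  n26⇒n11 (fail-walked)
[53] read 'd'  n11⇒n12
[54] read 'b'  n12⇒n13  emit P7@[54:54]
[55] read 'e'  n13⇒n14
[56] read 'a'  n14⇒n15
[57] read 'c'  n15⇒n16  emit P2@[52:57]
[58] read 'c'  n16⇒n11 (fail-walked)
[59] read 'b'  n11⇒n17  emit P3@[58:59],P7@[59:59]
[60] read 'a'  n17⇒n19 (fail-walked)
[61] read 'c'  n19⇒n11 (fail-walked)

Matches: [[0,7],[3,3],[3,7],[6,3],[6,7],[8,7],[11,6],[16,7],[19,2],[22,6],[23,7],[24,7],[28,7],[32,7],[35,2],[38,7],[41,2],[44,6],[46,5],[50,6],[54,7],[57,2],[59,3],[59,7]]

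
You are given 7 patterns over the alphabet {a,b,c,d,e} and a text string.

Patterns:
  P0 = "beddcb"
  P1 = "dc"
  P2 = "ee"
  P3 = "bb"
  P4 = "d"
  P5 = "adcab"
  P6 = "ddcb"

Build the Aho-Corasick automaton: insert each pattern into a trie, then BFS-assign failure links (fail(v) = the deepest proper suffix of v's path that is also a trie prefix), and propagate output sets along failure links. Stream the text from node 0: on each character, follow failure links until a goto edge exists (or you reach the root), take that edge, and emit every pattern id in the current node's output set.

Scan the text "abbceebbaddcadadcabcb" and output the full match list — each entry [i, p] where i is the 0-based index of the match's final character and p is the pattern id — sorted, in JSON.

Build:
Trie (insert patterns):
  0='ε' goto a→12 b→1 d→7 e→9
  1='b' goto b→11 e→2
  2='be' goto d→3
  3='bed' goto d→4
  4='bedd' goto c→5
  5='beddc' goto b→6
  6='beddcb' goto ·  [P0 ends]
  7='d' goto c→8 d→17  [P4 ends]
  8='dc' goto ·  [P1 ends]
  9='e' goto e→10
  10='ee' goto ·  [P2 ends]
  11='bb' goto ·  [P3 ends]
  12='a' goto d→13
  13='ad' goto c→14
  14='adc' goto a→15
  15='adca' goto b→16
  16='adcab' goto ·  [P5 ends]
  17='dd' goto c→18
  18='ddc' goto b→19
  19='ddcb' goto ·  [P6 ends]

Failure links (BFS by depth):
  fail(1) 'b': from fail(0)=0 chase 'b': 0 ⇒ 0;  out=∅∪out(0)=∅
  fail(7) 'd': from fail(0)=0 chase 'd': 0 ⇒ 0;  out={4}∪out(0)={4}
  fail(9) 'e': from fail(0)=0 chase 'e': 0 ⇒ 0;  out=∅∪out(0)=∅
  fail(12) 'a': from fail(0)=0 chase 'a': 0 ⇒ 0;  out=∅∪out(0)=∅
  fail(2) 'be': from fail(1)=0 chase 'e': 0 ⇒ 9;  out=∅∪out(9)=∅
  fail(8) 'dc': from fail(7)=0 chase 'c': 0 ⇒ 0;  out={1}∪out(0)={1}
  fail(10) 'ee': from fail(9)=0 chase 'e': 0 ⇒ 9;  out={2}∪out(9)={2}
  fail(11) 'bb': from fail(1)=0 chase 'b': 0 ⇒ 1;  out={3}∪out(1)={3}
  fail(13) 'ad': from fail(12)=0 chase 'd': 0 ⇒ 7;  out=∅∪out(7)={4}
  fail(17) 'dd': from fail(7)=0 chase 'd': 0 ⇒ 7;  out=∅∪out(7)={4}
  fail(3) 'bed': from fail(2)=9 chase 'd': 9→0 ⇒ 7;  out=∅∪out(7)={4}
  fail(14) 'adc': from fail(13)=7 chase 'c': 7 ⇒ 8;  out=∅∪out(8)={1}
  fail(18) 'ddc': from fail(17)=7 chase 'c': 7 ⇒ 8;  out=∅∪out(8)={1}
  fail(4) 'bedd': from fail(3)=7 chase 'd': 7 ⇒ 17;  out=∅∪out(17)={4}
  fail(15) 'adca': from fail(14)=8 chase 'a': 8→0 ⇒ 12;  out=∅∪out(12)=∅
  fail(19) 'ddcb': from fail(18)=8 chase 'b': 8→0 ⇒ 1;  out={6}∪out(1)={6}
  fail(5) 'beddc': from fail(4)=17 chase 'c': 17 ⇒ 18;  out=∅∪out(18)={1}
  fail(16) 'adcab': from fail(15)=12 chase 'b': 12→0 ⇒ 1;  out={5}∪out(1)={5}
  fail(6) 'beddcb': from fail(5)=18 chase 'b': 18 ⇒ 19;  out={0}∪out(19)={0,6}

Run:
[0] read 'a'  n0⇒n12
[1] read 'b'  n12⇒n1 ·f
[2] read 'b'  n1⇒n11  → match P3@[1:2]
[3] read 'c'  n11⇒n0 ·f
[4] read 'e'  n0⇒n9
[5] read 'e'  n9⇒n10  → match P2@[4:5]
[6] read 'b'  n10⇒n1 ·f
[7] read 'b'  n1⇒n11  → match P3@[6:7]
[8] read 'a'  n11⇒n12 ·f
[9] read 'd'  n12⇒n13  → match P4@[9:9]
[10] read 'd'  n13⇒n17 ·f  → match P4@[10:10]
[11] read 'c'  n17⇒n18  → match P1@[10:11]
[12] read 'a'  n18⇒n12 ·f
[13] read 'd'  n12⇒n13  → match P4@[13:13]
[14] read 'a'  n13⇒n12 ·f
[15] read 'd'  n12⇒n13  → match P4@[15:15]
[16] read 'c'  n13⇒n14  → match P1@[15:16]
[17] read 'a'  n14⇒n15
[18] read 'b'  n15⇒n16  → match P5@[14:18]
[19] read 'c'  n16⇒n0 ·f
[20] read 'b'  n0⇒n1

Result: [[2,3],[5,2],[7,3],[9,4],[10,4],[11,1],[13,4],[15,4],[16,1],[18,5]]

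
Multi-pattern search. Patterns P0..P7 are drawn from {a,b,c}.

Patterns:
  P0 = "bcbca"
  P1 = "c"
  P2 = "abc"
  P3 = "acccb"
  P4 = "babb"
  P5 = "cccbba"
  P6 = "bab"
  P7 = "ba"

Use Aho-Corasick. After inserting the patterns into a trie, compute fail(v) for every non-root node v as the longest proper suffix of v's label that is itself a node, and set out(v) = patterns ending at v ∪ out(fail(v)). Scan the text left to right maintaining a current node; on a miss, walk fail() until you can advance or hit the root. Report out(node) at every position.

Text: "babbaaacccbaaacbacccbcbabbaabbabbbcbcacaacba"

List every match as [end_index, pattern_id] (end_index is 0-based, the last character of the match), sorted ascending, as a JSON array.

Construct AC machine:
Trie nodes:
  0='ε' goto a→7 b→1 c→6
  1='b' goto a→14 c→2
  2='bc' goto b→3
  3='bcb' goto c→4
  4='bcbc' goto a→5
  5='bcbca' goto ·  [P0 ends]
  6='c' goto c→17  [P1 ends]
  7='a' goto b→8 c→10
  8='ab' goto c→9
  9='abc' goto ·  [P2 ends]
  10='ac' goto c→11
  11='acc' goto c→12
  12='accc' goto b→13
  13='acccb' goto ·  [P3 ends]
  14='ba' goto b→15  [P7 ends]
  15='bab' goto b→16  [P6 ends]
  16='babb' goto ·  [P4 ends]
  17='cc' goto c→18
  18='ccc' goto b→19
  19='cccb' goto b→20
  20='cccbb' goto a→21
  21='cccbba' goto ·  [P5 ends]

Failure links (BFS by depth):
  n1('b'): parent n0 fail=0; on 'b' 0 → fail=0;  out ∅∪∅=∅
  n6('c'): parent n0 fail=0; on 'c' 0 → fail=0;  out {1}∪∅={1}
  n7('a'): parent n0 fail=0; on 'a' 0 → fail=0;  out ∅∪∅=∅
  n2('bc'): parent n1 fail=0; on 'c' 0 → fail=6;  out ∅∪{1}={1}
  n8('ab'): parent n7 fail=0; on 'b' 0 → fail=1;  out ∅∪∅=∅
  n10('ac'): parent n7 fail=0; on 'c' 0 → fail=6;  out ∅∪{1}={1}
  n14('ba'): parent n1 fail=0; on 'a' 0 → fail=7;  out {7}∪∅={7}
  n17('cc'): parent n6 fail=0; on 'c' 0 → fail=6;  out ∅∪{1}={1}
  n3('bcb'): parent n2 fail=6; on 'b' 6→0 → fail=1;  out ∅∪∅=∅
  n9('abc'): parent n8 fail=1; on 'c' 1 → fail=2;  out {2}∪{1}={1,2}
  n11('acc'): parent n10 fail=6; on 'c' 6 → fail=17;  out ∅∪{1}={1}
  n15('bab'): parent n14 fail=7; on 'b' 7 → fail=8;  out {6}∪∅={6}
  n18('ccc'): parent n17 fail=6; on 'c' 6 → fail=17;  out ∅∪{1}={1}
  n4('bcbc'): parent n3 fail=1; on 'c' 1 → fail=2;  out ∅∪{1}={1}
  n12('accc'): parent n11 fail=17; on 'c' 17 → fail=18;  out ∅∪{1}={1}
  n16('babb'): parent n15 fail=8; on 'b' 8→1→0 → fail=1;  out {4}∪∅={4}
  n19('cccb'): parent n18 fail=17; on 'b' 17→6→0 → fail=1;  out ∅∪∅=∅
  n5('bcbca'): parent n4 fail=2; on 'a' 2→6→0 → fail=7;  out {0}∪∅={0}
  n13('acccb'): parent n12 fail=18; on 'b' 18 → fail=19;  out {3}∪∅={3}
  n20('cccbb'): parent n19 fail=1; on 'b' 1→0 → fail=1;  out ∅∪∅=∅
  n21('cccbba'): parent n20 fail=1; on 'a' 1 → fail=14;  out {5}∪{7}={5,7}

Scan:
pos 0 'b': at 1
pos 1 'a': at 14  ** P7@[0:1]
pos 2 'b': at 15  ** P6@[0:2]
pos 3 'b': at 16  ** P4@[0:3]
pos 4 'a': at 14 ·f  ** P7@[3:4]
pos 5 'a': at 7 ·f
pos 6 'a': at 7 ·f
pos 7 'c': at 10  ** P1@[7:7]
pos 8 'c': at 11  ** P1@[8:8]
pos 9 'c': at 12  ** P1@[9:9]
pos 10 'b': at 13  ** P3@[6:10]
pos 11 'a': at 14 ·f  ** P7@[10:11]
pos 12 'a': at 7 ·f
pos 13 'a': at 7 ·f
pos 14 'c': at 10  ** P1@[14:14]
pos 15 'b': at 1 ·f
pos 16 'a': at 14  ** P7@[15:16]
pos 17 'c': at 10 ·f  ** P1@[17:17]
pos 18 'c': at 11  ** P1@[18:18]
pos 19 'c': at 12  ** P1@[19:19]
pos 20 'b': at 13  ** P3@[16:20]
pos 21 'c': at 2 ·f  ** P1@[21:21]
pos 22 'b': at 3
pos 23 'a': at 14 ·f  ** P7@[22:23]
pos 24 'b': at 15  ** P6@[22:24]
pos 25 'b': at 16  ** P4@[22:25]
pos 26 'a': at 14 ·f  ** P7@[25:26]
pos 27 'a': at 7 ·f
pos 28 'b': at 8
pos 29 'b': at 1 ·f
pos 30 'a': at 14  ** P7@[29:30]
pos 31 'b': at 15  ** P6@[29:31]
pos 32 'b': at 16  ** P4@[29:32]
pos 33 'b': at 1 ·f
pos 34 'c': at 2  ** P1@[34:34]
pos 35 'b': at 3
pos 36 'c': at 4  ** P1@[36:36]
pos 37 'a': at 5  ** P0@[33:37]
pos 38 'c': at 10 ·f  ** P1@[38:38]
pos 39 'a': at 7 ·f
pos 40 'a': at 7 ·f
pos 41 'c': at 10  ** P1@[41:41]
pos 42 'b': at 1 ·f
pos 43 'a': at 14  ** P7@[42:43]

Result: [[1,7],[2,6],[3,4],[4,7],[7,1],[8,1],[9,1],[10,3],[11,7],[14,1],[16,7],[17,1],[18,1],[19,1],[20,3],[21,1],[23,7],[24,6],[25,4],[26,7],[30,7],[31,6],[32,4],[34,1],[36,1],[37,0],[38,1],[41,1],[43,7]]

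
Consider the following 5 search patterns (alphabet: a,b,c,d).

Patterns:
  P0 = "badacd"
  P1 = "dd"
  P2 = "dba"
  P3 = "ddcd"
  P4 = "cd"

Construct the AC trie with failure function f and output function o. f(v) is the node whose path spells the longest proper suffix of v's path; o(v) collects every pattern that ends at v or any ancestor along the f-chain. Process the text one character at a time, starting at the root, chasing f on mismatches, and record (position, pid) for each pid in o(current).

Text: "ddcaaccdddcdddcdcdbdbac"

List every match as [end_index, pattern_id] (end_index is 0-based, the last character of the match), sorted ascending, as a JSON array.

Construct AC machine:
Trie nodes:
  0='ε' goto b→1 c→13 d→7
  1='b' goto a→2
  2='ba' goto d→3
  3='bad' goto a→4
  4='bada' goto c→5
  5='badac' goto d→6
  6='badacd' goto ·  ←P0
  7='d' goto b→9 d→8
  8='dd' goto c→11  ←P1
  9='db' goto a→10
  10='dba' goto ·  ←P2
  11='ddc' goto d→12
  12='ddcd' goto ·  ←P3
  13='c' goto d→14
  14='cd' goto ·  ←P4

Failure links (BFS by depth):
  n1('b'): parent n0 fail=0; on 'b' 0 → fail=0;  out ∅∪∅=∅
  n7('d'): parent n0 fail=0; on 'd' 0 → fail=0;  out ∅∪∅=∅
  n13('c'): parent n0 fail=0; on 'c' 0 → fail=0;  out ∅∪∅=∅
  n2('ba'): parent n1 fail=0; on 'a' 0 → fail=0;  out ∅∪∅=∅
  n8('dd'): parent n7 fail=0; on 'd' 0 → fail=7;  out {1}∪∅={1}
  n9('db'): parent n7 fail=0; on 'b' 0 → fail=1;  out ∅∪∅=∅
  n14('cd'): parent n13 fail=0; on 'd' 0 → fail=7;  out {4}∪∅={4}
  n3('bad'): parent n2 fail=0; on 'd' 0 → fail=7;  out ∅∪∅=∅
  n10('dba'): parent n9 fail=1; on 'a' 1 → fail=2;  out {2}∪∅={2}
  n11('ddc'): parent n8 fail=7; on 'c' 7→0 → fail=13;  out ∅∪∅=∅
  n4('bada'): parent n3 fail=7; on 'a' 7→0 → fail=0;  out ∅∪∅=∅
  n12('ddcd'): parent n11 fail=13; on 'd' 13 → fail=14;  out {3}∪{4}={3,4}
  n5('badac'): parent n4 fail=0; on 'c' 0 → fail=13;  out ∅∪∅=∅
  n6('badacd'): parent n5 fail=13; on 'd' 13 → fail=14;  out {0}∪{4}={0,4}

Scan:
[0] read 'd'  n0⇒n7
[1] read 'd'  n7⇒n8  → match P1@[0:1]
[2] read 'c'  n8⇒n11
[3] read 'a'  n11⇒n0 (fail-walked)
[4] read 'a'  n0⇒n0
[5] read 'c'  n0⇒n13
[6] read 'c'  n13⇒n13 (fail-walked)
[7] read 'd'  n13⇒n14  → match P4@[6:7]
[8] read 'd'  n14⇒n8 (fail-walked)  → match P1@[7:8]
[9] read 'd'  n8⇒n8 (fail-walked)  → match P1@[8:9]
[10] read 'c'  n8⇒n11
[11] read 'd'  n11⇒n12  → match P3@[8:11],P4@[10:11]
[12] read 'd'  n12⇒n8 (fail-walked)  → match P1@[11:12]
[13] read 'd'  n8⇒n8 (fail-walked)  → match P1@[12:13]
[14] read 'c'  n8⇒n11
[15] read 'd'  n11⇒n12  → match P3@[12:15],P4@[14:15]
[16] read 'c'  n12⇒n13 (fail-walked)
[17] read 'd'  n13⇒n14  → match P4@[16:17]
[18] read 'b'  n14⇒n9 (fail-walked)
[19] read 'd'  n9⇒n7 (fail-walked)
[20] read 'b'  n7⇒n9
[21] read 'a'  n9⇒n10  → match P2@[19:21]
[22] read 'c'  n10⇒n13 (fail-walked)

Matches: [[1,1],[7,4],[8,1],[9,1],[11,3],[11,4],[12,1],[13,1],[15,3],[15,4],[17,4],[21,2]]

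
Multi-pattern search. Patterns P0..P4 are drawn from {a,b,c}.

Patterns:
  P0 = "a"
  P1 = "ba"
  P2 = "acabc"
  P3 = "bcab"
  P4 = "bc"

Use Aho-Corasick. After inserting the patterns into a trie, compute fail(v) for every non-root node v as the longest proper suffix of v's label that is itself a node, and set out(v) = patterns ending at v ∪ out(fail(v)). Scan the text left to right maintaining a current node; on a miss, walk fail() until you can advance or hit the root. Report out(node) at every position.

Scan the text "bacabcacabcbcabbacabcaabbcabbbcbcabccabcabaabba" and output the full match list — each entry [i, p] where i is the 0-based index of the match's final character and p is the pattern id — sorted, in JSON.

Build:
Trie nodes:
  n0 'ε': a→1 b→2
  n1 'a': c→4  ←P0
  n2 'b': a→3 c→8
  n3 'ba': ·  ←P1
  n4 'ac': a→5
  n5 'aca': b→6
  n6 'acab': c→7
  n7 'acabc': ·  ←P2
  n8 'bc': a→9  ←P4
  n9 'bca': b→10
  n10 'bcab': ·  ←P3

Failure links (BFS by depth):
  n1('a'): parent n0 fail=0; on 'a' 0 → fail=0;  out {0}∪∅={0}
  n2('b'): parent n0 fail=0; on 'b' 0 → fail=0;  out ∅∪∅=∅
  n3('ba'): parent n2 fail=0; on 'a' 0 → fail=1;  out {1}∪{0}={0,1}
  n4('ac'): parent n1 fail=0; on 'c' 0 → fail=0;  out ∅∪∅=∅
  n8('bc'): parent n2 fail=0; on 'c' 0 → fail=0;  out {4}∪∅={4}
  n5('aca'): parent n4 fail=0; on 'a' 0 → fail=1;  out ∅∪{0}={0}
  n9('bca'): parent n8 fail=0; on 'a' 0 → fail=1;  out ∅∪{0}={0}
  n6('acab'): parent n5 fail=1; on 'b' 1→0 → fail=2;  out ∅∪∅=∅
  n10('bcab'): parent n9 fail=1; on 'b' 1→0 → fail=2;  out {3}∪∅={3}
  n7('acabc'): parent n6 fail=2; on 'c' 2 → fail=8;  out {2}∪{4}={2,4}

Run:
[0] read 'b'  n0⇒n2
[1] read 'a'  n2⇒n3  ** P0@[1:1],P1@[0:1]
[2] read 'c'  n3⇒n4 (fail-walked)
[3] read 'a'  n4⇒n5  ** P0@[3:3]
[4] read 'b'  n5⇒n6
[5] read 'c'  n6⇒n7  ** P2@[1:5],P4@[4:5]
[6] read 'a'  n7⇒n9 (fail-walked)  ** P0@[6:6]
[7] read 'c'  n9⇒n4 (fail-walked)
[8] read 'a'  n4⇒n5  ** P0@[8:8]
[9] read 'b'  n5⇒n6
[10] read 'c'  n6⇒n7  ** P2@[6:10],P4@[9:10]
[11] read 'b'  n7⇒n2 (fail-walked)
[12] read 'c'  n2⇒n8  ** P4@[11:12]
[13] read 'a'  n8⇒n9  ** P0@[13:13]
[14] read 'b'  n9⇒n10  ** P3@[11:14]
[15] read 'b'  n10⇒n2 (fail-walked)
[16] read 'a'  n2⇒n3  ** P0@[16:16],P1@[15:16]
[17] read 'c'  n3⇒n4 (fail-walked)
[18] read 'a'  n4⇒n5  ** P0@[18:18]
[19] read 'b'  n5⇒n6
[20] read 'c'  n6⇒n7  ** P2@[16:20],P4@[19:20]
[21] read 'a'  n7⇒n9 (fail-walked)  ** P0@[21:21]
[22] read 'a'  n9⇒n1 (fail-walked)  ** P0@[22:22]
[23] read 'b'  n1⇒n2 (fail-walked)
[24] read 'b'  n2⇒n2 (fail-walked)
[25] read 'c'  n2⇒n8  ** P4@[24:25]
[26] read 'a'  n8⇒n9  ** P0@[26:26]
[27] read 'b'  n9⇒n10  ** P3@[24:27]
[28] read 'b'  n10⇒n2 (fail-walked)
[29] read 'b'  n2⇒n2 (fail-walked)
[30] read 'c'  n2⇒n8  ** P4@[29:30]
[31] read 'b'  n8⇒n2 (fail-walked)
[32] read 'c'  n2⇒n8  ** P4@[31:32]
[33] read 'a'  n8⇒n9  ** P0@[33:33]
[34] read 'b'  n9⇒n10  ** P3@[31:34]
[35] read 'c'  n10⇒n8 (fail-walked)  ** P4@[34:35]
[36] read 'c'  n8⇒n0 (fail-walked)
[37] read 'a'  n0⇒n1  ** P0@[37:37]
[38] read 'b'  n1⇒n2 (fail-walked)
[39] read 'c'  n2⇒n8  ** P4@[38:39]
[40] read 'a'  n8⇒n9  ** P0@[40:40]
[41] read 'b'  n9⇒n10  ** P3@[38:41]
[42] read 'a'  n10⇒n3 (fail-walked)  ** P0@[42:42],P1@[41:42]
[43] read 'a'  n3⇒n1 (fail-walked)  ** P0@[43:43]
[44] read 'b'  n1⇒n2 (fail-walked)
[45] read 'b'  n2⇒n2 (fail-walked)
[46] read 'a'  n2⇒n3  ** P0@[46:46],P1@[45:46]

Result: [[1,0],[1,1],[3,0],[5,2],[5,4],[6,0],[8,0],[10,2],[10,4],[12,4],[13,0],[14,3],[16,0],[16,1],[18,0],[20,2],[20,4],[21,0],[22,0],[25,4],[26,0],[27,3],[30,4],[32,4],[33,0],[34,3],[35,4],[37,0],[39,4],[40,0],[41,3],[42,0],[42,1],[43,0],[46,0],[46,1]]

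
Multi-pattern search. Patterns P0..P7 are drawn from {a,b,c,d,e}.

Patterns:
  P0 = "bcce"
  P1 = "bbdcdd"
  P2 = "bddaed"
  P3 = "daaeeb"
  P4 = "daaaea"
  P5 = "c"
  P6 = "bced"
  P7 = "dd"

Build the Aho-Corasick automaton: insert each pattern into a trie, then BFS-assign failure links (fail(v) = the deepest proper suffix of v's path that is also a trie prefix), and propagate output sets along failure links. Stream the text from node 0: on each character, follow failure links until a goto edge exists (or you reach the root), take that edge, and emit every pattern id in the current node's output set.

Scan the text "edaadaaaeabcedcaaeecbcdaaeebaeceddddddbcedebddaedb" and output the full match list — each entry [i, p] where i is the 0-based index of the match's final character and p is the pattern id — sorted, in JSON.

Build:
Trie nodes:
  0='ε' goto b→1 c→24 d→15
  1='b' goto b→5 c→2 d→10
  2='bc' goto c→3 e→25
  3='bcc' goto e→4
  4='bcce' goto ·  ←P0
  5='bb' goto d→6
  6='bbd' goto c→7
  7='bbdc' goto d→8
  8='bbdcd' goto d→9
  9='bbdcdd' goto ·  ←P1
  10='bd' goto d→11
  11='bdd' goto a→12
  12='bdda' goto e→13
  13='bddae' goto d→14
  14='bddaed' goto ·  ←P2
  15='d' goto a→16 d→27
  16='da' goto a→17
  17='daa' goto a→21 e→18
  18='daae' goto e→19
  19='daaee' goto b→20
  20='daaeeb' goto ·  ←P3
  21='daaa' goto e→22
  22='daaae' goto a→23
  23='daaaea' goto ·  ←P4
  24='c' goto ·  ←P5
  25='bce' goto d→26
  26='bced' goto ·  ←P6
  27='dd' goto ·  ←P7

Failure links (BFS by depth):
  fail(1) 'b': from fail(0)=0 chase 'b': 0 ⇒ 0;  out=∅∪out(0)=∅
  fail(15) 'd': from fail(0)=0 chase 'd': 0 ⇒ 0;  out=∅∪out(0)=∅
  fail(24) 'c': from fail(0)=0 chase 'c': 0 ⇒ 0;  out={5}∪out(0)={5}
  fail(2) 'bc': from fail(1)=0 chase 'c': 0 ⇒ 24;  out=∅∪out(24)={5}
  fail(5) 'bb': from fail(1)=0 chase 'b': 0 ⇒ 1;  out=∅∪out(1)=∅
  fail(10) 'bd': from fail(1)=0 chase 'd': 0 ⇒ 15;  out=∅∪out(15)=∅
  fail(16) 'da': from fail(15)=0 chase 'a': 0 ⇒ 0;  out=∅∪out(0)=∅
  fail(27) 'dd': from fail(15)=0 chase 'd': 0 ⇒ 15;  out={7}∪out(15)={7}
  fail(3) 'bcc': from fail(2)=24 chase 'c': 24→0 ⇒ 24;  out=∅∪out(24)={5}
  fail(6) 'bbd': from fail(5)=1 chase 'd': 1 ⇒ 10;  out=∅∪out(10)=∅
  fail(11) 'bdd': from fail(10)=15 chase 'd': 15 ⇒ 27;  out=∅∪out(27)={7}
  fail(17) 'daa': from fail(16)=0 chase 'a': 0 ⇒ 0;  out=∅∪out(0)=∅
  fail(25) 'bce': from fail(2)=24 chase 'e': 24→0 ⇒ 0;  out=∅∪out(0)=∅
  fail(4) 'bcce': from fail(3)=24 chase 'e': 24→0 ⇒ 0;  out={0}∪out(0)={0}
  fail(7) 'bbdc': from fail(6)=10 chase 'c': 10→15→0 ⇒ 24;  out=∅∪out(24)={5}
  fail(12) 'bdda': from fail(11)=27 chase 'a': 27→15 ⇒ 16;  out=∅∪out(16)=∅
  fail(18) 'daae': from fail(17)=0 chase 'e': 0 ⇒ 0;  out=∅∪out(0)=∅
  fail(21) 'daaa': from fail(17)=0 chase 'a': 0 ⇒ 0;  out=∅∪out(0)=∅
  fail(26) 'bced': from fail(25)=0 chase 'd': 0 ⇒ 15;  out={6}∪out(15)={6}
  fail(8) 'bbdcd': from fail(7)=24 chase 'd': 24→0 ⇒ 15;  out=∅∪out(15)=∅
  fail(13) 'bddae': from fail(12)=16 chase 'e': 16→0 ⇒ 0;  out=∅∪out(0)=∅
  fail(19) 'daaee': from fail(18)=0 chase 'e': 0 ⇒ 0;  out=∅∪out(0)=∅
  fail(22) 'daaae': from fail(21)=0 chase 'e': 0 ⇒ 0;  out=∅∪out(0)=∅
  fail(9) 'bbdcdd': from fail(8)=15 chase 'd': 15 ⇒ 27;  out={1}∪out(27)={1,7}
  fail(14) 'bddaed': from fail(13)=0 chase 'd': 0 ⇒ 15;  out={2}∪out(15)={2}
  fail(20) 'daaeeb': from fail(19)=0 chase 'b': 0 ⇒ 1;  out={3}∪out(1)={3}
  fail(23) 'daaaea': from fail(22)=0 chase 'a': 0 ⇒ 0;  out={4}∪out(0)={4}

Text stream:
[0] read 'e'  n0⇒n0
[1] read 'd'  n0⇒n15
[2] read 'a'  n15⇒n16
[3] read 'a'  n16⇒n17
[4] read 'd'  n17⇒n15 (via fail)
[5] read 'a'  n15⇒n16
[6] read 'a'  n16⇒n17
[7] read 'a'  n17⇒n21
[8] read 'e'  n21⇒n22
[9] read 'a'  n22⇒n23  emit P4@[4:9]
[10] read 'b'  n23⇒n1 (via fail)
[11] read 'c'  n1⇒n2  emit P5@[11:11]
[12] read 'e'  n2⇒n25
[13] read 'd'  n25⇒n26  emit P6@[10:13]
[14] read 'c'  n26⇒n24 (via fail)  emit P5@[14:14]
[15] read 'a'  n24⇒n0 (via fail)
[16] read 'a'  n0⇒n0
[17] read 'e'  n0⇒n0
[18] read 'e'  n0⇒n0
[19] read 'c'  n0⇒n24  emit P5@[19:19]
[20] read 'b'  n24⇒n1 (via fail)
[21] read 'c'  n1⇒n2  emit P5@[21:21]
[22] read 'd'  n2⇒n15 (via fail)
[23] read 'a'  n15⇒n16
[24] read 'a'  n16⇒n17
[25] read 'e'  n17⇒n18
[26] read 'e'  n18⇒n19
[27] read 'b'  n19⇒n20  emit P3@[22:27]
[28] read 'a'  n20⇒n0 (via fail)
[29] read 'e'  n0⇒n0
[30] read 'c'  n0⇒n24  emit P5@[30:30]
[31] read 'e'  n24⇒n0 (via fail)
[32] read 'd'  n0⇒n15
[33] read 'd'  n15⇒n27  emit P7@[32:33]
[34] read 'd'  n27⇒n27 (via fail)  emit P7@[33:34]
[35] read 'd'  n27⇒n27 (via fail)  emit P7@[34:35]
[36] read 'd'  n27⇒n27 (via fail)  emit P7@[35:36]
[37] read 'd'  n27⇒n27 (via fail)  emit P7@[36:37]
[38] read 'b'  n27⇒n1 (via fail)
[39] read 'c'  n1⇒n2  emit P5@[39:39]
[40] read 'e'  n2⇒n25
[41] read 'd'  n25⇒n26  emit P6@[38:41]
[42] read 'e'  n26⇒n0 (via fail)
[43] read 'b'  n0⇒n1
[44] read 'd'  n1⇒n10
[45] read 'd'  n10⇒n11  emit P7@[44:45]
[46] read 'a'  n11⇒n12
[47] read 'e'  n12⇒n13
[48] read 'd'  n13⇒n14  emit P2@[43:48]
[49] read 'b'  n14⇒n1 (via fail)

Result: [[9,4],[11,5],[13,6],[14,5],[19,5],[21,5],[27,3],[30,5],[33,7],[34,7],[35,7],[36,7],[37,7],[39,5],[41,6],[45,7],[48,2]]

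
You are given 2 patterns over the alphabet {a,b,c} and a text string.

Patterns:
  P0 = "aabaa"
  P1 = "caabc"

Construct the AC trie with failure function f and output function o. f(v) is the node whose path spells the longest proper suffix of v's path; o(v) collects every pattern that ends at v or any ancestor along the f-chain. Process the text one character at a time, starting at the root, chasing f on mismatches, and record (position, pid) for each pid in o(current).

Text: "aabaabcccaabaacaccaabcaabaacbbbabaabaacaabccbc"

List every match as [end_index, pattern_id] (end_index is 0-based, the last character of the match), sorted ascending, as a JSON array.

Build:
Trie (insert patterns):
  n0 'ε': a→1 c→6
  n1 'a': a→2
  n2 'aa': b→3
  n3 'aab': a→4
  n4 'aaba': a→5
  n5 'aabaa': ·  [P0 ends]
  n6 'c': a→7
  n7 'ca': a→8
  n8 'caa': b→9
  n9 'caab': c→10
  n10 'caabc': ·  [P1 ends]

BFS fail/out derivation:
  fail(1) 'a': from fail(0)=0 chase 'a': 0 ⇒ 0;  out=∅∪out(0)=∅
  fail(6) 'c': from fail(0)=0 chase 'c': 0 ⇒ 0;  out=∅∪out(0)=∅
  fail(2) 'aa': from fail(1)=0 chase 'a': 0 ⇒ 1;  out=∅∪out(1)=∅
  fail(7) 'ca': from fail(6)=0 chase 'a': 0 ⇒ 1;  out=∅∪out(1)=∅
  fail(3) 'aab': from fail(2)=1 chase 'b': 1→0 ⇒ 0;  out=∅∪out(0)=∅
  fail(8) 'caa': from fail(7)=1 chase 'a': 1 ⇒ 2;  out=∅∪out(2)=∅
  fail(4) 'aaba': from fail(3)=0 chase 'a': 0 ⇒ 1;  out=∅∪out(1)=∅
  fail(9) 'caab': from fail(8)=2 chase 'b': 2 ⇒ 3;  out=∅∪out(3)=∅
  fail(5) 'aabaa': from fail(4)=1 chase 'a': 1 ⇒ 2;  out={0}∪out(2)={0}
  fail(10) 'caabc': from fail(9)=3 chase 'c': 3→0 ⇒ 6;  out={1}∪out(6)={1}

Text stream:
[0] read 'a'  n0⇒n1
[1] read 'a'  n1⇒n2
[2] read 'b'  n2⇒n3
[3] read 'a'  n3⇒n4
[4] read 'a'  n4⇒n5  ** P0@[0:4]
[5] read 'b'  n5⇒n3 ·f
[6] read 'c'  n3⇒n6 ·f
[7] read 'c'  n6⇒n6 ·f
[8] read 'c'  n6⇒n6 ·f
[9] read 'a'  n6⇒n7
[10] read 'a'  n7⇒n8
[11] read 'b'  n8⇒n9
[12] read 'a'  n9⇒n4 ·f
[13] read 'a'  n4⇒n5  ** P0@[9:13]
[14] read 'c'  n5⇒n6 ·f
[15] read 'a'  n6⇒n7
[16] read 'c'  n7⇒n6 ·f
[17] read 'c'  n6⇒n6 ·f
[18] read 'a'  n6⇒n7
[19] read 'a'  n7⇒n8
[20] read 'b'  n8⇒n9
[21] read 'c'  n9⇒n10  ** P1@[17:21]
[22] read 'a'  n10⇒n7 ·f
[23] read 'a'  n7⇒n8
[24] read 'b'  n8⇒n9
[25] read 'a'  n9⇒n4 ·f
[26] read 'a'  n4⇒n5  ** P0@[22:26]
[27] read 'c'  n5⇒n6 ·f
[28] read 'b'  n6⇒n0 ·f
[29] read 'b'  n0⇒n0
[30] read 'b'  n0⇒n0
[31] read 'a'  n0⇒n1
[32] read 'b'  n1⇒n0 ·f
[33] read 'a'  n0⇒n1
[34] read 'a'  n1⇒n2
[35] read 'b'  n2⇒n3
[36] read 'a'  n3⇒n4
[37] read 'a'  n4⇒n5  ** P0@[33:37]
[38] read 'c'  n5⇒n6 ·f
[39] read 'a'  n6⇒n7
[40] read 'a'  n7⇒n8
[41] read 'b'  n8⇒n9
[42] read 'c'  n9⇒n10  ** P1@[38:42]
[43] read 'c'  n10⇒n6 ·f
[44] read 'b'  n6⇒n0 ·f
[45] read 'c'  n0⇒n6

Matches: [[4,0],[13,0],[21,1],[26,0],[37,0],[42,1]]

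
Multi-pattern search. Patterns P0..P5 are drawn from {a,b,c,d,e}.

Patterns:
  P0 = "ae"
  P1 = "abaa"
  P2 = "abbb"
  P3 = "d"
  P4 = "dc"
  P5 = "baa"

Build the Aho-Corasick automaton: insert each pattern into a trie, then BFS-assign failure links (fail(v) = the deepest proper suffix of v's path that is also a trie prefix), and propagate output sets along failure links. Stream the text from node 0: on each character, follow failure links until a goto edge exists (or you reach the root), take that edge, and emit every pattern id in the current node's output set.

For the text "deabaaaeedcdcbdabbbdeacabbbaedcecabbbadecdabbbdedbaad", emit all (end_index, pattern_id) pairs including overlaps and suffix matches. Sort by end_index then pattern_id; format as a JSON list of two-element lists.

Build automaton:
Trie (insert patterns):
  n0 'ε': a→1 b→10 d→8
  n1 'a': b→3 e→2
  n2 'ae': ·  ←P0
  n3 'ab': a→4 b→6
  n4 'aba': a→5
  n5 'abaa': ·  ←P1
  n6 'abb': b→7
  n7 'abbb': ·  ←P2
  n8 'd': c→9  ←P3
  n9 'dc': ·  ←P4
  n10 'b': a→11
  n11 'ba': a→12
  n12 'baa': ·  ←P5

BFS fail/out derivation:
  fail(1) 'a': from fail(0)=0 chase 'a': 0 ⇒ 0;  out=∅∪out(0)=∅
  fail(8) 'd': from fail(0)=0 chase 'd': 0 ⇒ 0;  out={3}∪out(0)={3}
  fail(10) 'b': from fail(0)=0 chase 'b': 0 ⇒ 0;  out=∅∪out(0)=∅
  fail(2) 'ae': from fail(1)=0 chase 'e': 0 ⇒ 0;  out={0}∪out(0)={0}
  fail(3) 'ab': from fail(1)=0 chase 'b': 0 ⇒ 10;  out=∅∪out(10)=∅
  fail(9) 'dc': from fail(8)=0 chase 'c': 0 ⇒ 0;  out={4}∪out(0)={4}
  fail(11) 'ba': from fail(10)=0 chase 'a': 0 ⇒ 1;  out=∅∪out(1)=∅
  fail(4) 'aba': from fail(3)=10 chase 'a': 10 ⇒ 11;  out=∅∪out(11)=∅
  fail(6) 'abb': from fail(3)=10 chase 'b': 10→0 ⇒ 10;  out=∅∪out(10)=∅
  fail(12) 'baa': from fail(11)=1 chase 'a': 1→0 ⇒ 1;  out={5}∪out(1)={5}
  fail(5) 'abaa': from fail(4)=11 chase 'a': 11 ⇒ 12;  out={1}∪out(12)={1,5}
  fail(7) 'abbb': from fail(6)=10 chase 'b': 10→0 ⇒ 10;  out={2}∪out(10)={2}

Text stream:
[0] read 'd'  n0⇒n8  ** P3@[0:0]
[1] read 'e'  n8⇒n0 (fail-walked)
[2] read 'a'  n0⇒n1
[3] read 'b'  n1⇒n3
[4] read 'a'  n3⇒n4
[5] read 'a'  n4⇒n5  ** P1@[2:5],P5@[3:5]
[6] read 'a'  n5⇒n1 (fail-walked)
[7] read 'e'  n1⇒n2  ** P0@[6:7]
[8] read 'e'  n2⇒n0 (fail-walked)
[9] read 'd'  n0⇒n8  ** P3@[9:9]
[10] read 'c'  n8⇒n9  ** P4@[9:10]
[11] read 'd'  n9⇒n8 (fail-walked)  ** P3@[11:11]
[12] read 'c'  n8⇒n9  ** P4@[11:12]
[13] read 'b'  n9⇒n10 (fail-walked)
[14] read 'd'  n10⇒n8 (fail-walked)  ** P3@[14:14]
[15] read 'a'  n8⇒n1 (fail-walked)
[16] read 'b'  n1⇒n3
[17] read 'b'  n3⇒n6
[18] read 'b'  n6⇒n7  ** P2@[15:18]
[19] read 'd'  n7⇒n8 (fail-walked)  ** P3@[19:19]
[20] read 'e'  n8⇒n0 (fail-walked)
[21] read 'a'  n0⇒n1
[22] read 'c'  n1⇒n0 (fail-walked)
[23] read 'a'  n0⇒n1
[24] read 'b'  n1⇒n3
[25] read 'b'  n3⇒n6
[26] read 'b'  n6⇒n7  ** P2@[23:26]
[27] read 'a'  n7⇒n11 (fail-walked)
[28] read 'e'  n11⇒n2 (fail-walked)  ** P0@[27:28]
[29] read 'd'  n2⇒n8 (fail-walked)  ** P3@[29:29]
[30] read 'c'  n8⇒n9  ** P4@[29:30]
[31] read 'e'  n9⇒n0 (fail-walked)
[32] read 'c'  n0⇒n0
[33] read 'a'  n0⇒n1
[34] read 'b'  n1⇒n3
[35] read 'b'  n3⇒n6
[36] read 'b'  n6⇒n7  ** P2@[33:36]
[37] read 'a'  n7⇒n11 (fail-walked)
[38] read 'd'  n11⇒n8 (fail-walked)  ** P3@[38:38]
[39] read 'e'  n8⇒n0 (fail-walked)
[40] read 'c'  n0⇒n0
[41] read 'd'  n0⇒n8  ** P3@[41:41]
[42] read 'a'  n8⇒n1 (fail-walked)
[43] read 'b'  n1⇒n3
[44] read 'b'  n3⇒n6
[45] read 'b'  n6⇒n7  ** P2@[42:45]
[46] read 'd'  n7⇒n8 (fail-walked)  ** P3@[46:46]
[47] read 'e'  n8⇒n0 (fail-walked)
[48] read 'd'  n0⇒n8  ** P3@[48:48]
[49] read 'b'  n8⇒n10 (fail-walked)
[50] read 'a'  n10⇒n11
[51] read 'a'  n11⇒n12  ** P5@[49:51]
[52] read 'd'  n12⇒n8 (fail-walked)  ** P3@[52:52]

Result: [[0,3],[5,1],[5,5],[7,0],[9,3],[10,4],[11,3],[12,4],[14,3],[18,2],[19,3],[26,2],[28,0],[29,3],[30,4],[36,2],[38,3],[41,3],[45,2],[46,3],[48,3],[51,5],[52,3]]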